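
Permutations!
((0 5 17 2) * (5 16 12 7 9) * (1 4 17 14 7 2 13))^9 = [16, 4, 0, 3, 17, 14, 6, 9, 8, 5, 10, 11, 2, 1, 7, 15, 12, 13] = (0 16 12 2)(1 4 17 13)(5 14 7 9)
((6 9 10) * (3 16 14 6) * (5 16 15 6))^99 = (16)(3 10 9 6 15) = [0, 1, 2, 10, 4, 5, 15, 7, 8, 6, 9, 11, 12, 13, 14, 3, 16]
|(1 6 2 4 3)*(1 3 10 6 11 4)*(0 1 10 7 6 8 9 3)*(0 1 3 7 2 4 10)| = |(0 3 1 11 10 8 9 7 6 4 2)| = 11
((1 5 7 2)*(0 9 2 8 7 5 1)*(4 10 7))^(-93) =(4 8 7 10) =[0, 1, 2, 3, 8, 5, 6, 10, 7, 9, 4]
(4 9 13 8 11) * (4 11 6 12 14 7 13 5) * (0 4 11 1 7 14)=(14)(0 4 9 5 11 1 7 13 8 6 12)=[4, 7, 2, 3, 9, 11, 12, 13, 6, 5, 10, 1, 0, 8, 14]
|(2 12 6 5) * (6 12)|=3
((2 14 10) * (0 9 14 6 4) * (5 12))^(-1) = [4, 1, 10, 3, 6, 12, 2, 7, 8, 0, 14, 11, 5, 13, 9] = (0 4 6 2 10 14 9)(5 12)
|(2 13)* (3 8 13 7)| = 5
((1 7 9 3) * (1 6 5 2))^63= (9)= [0, 1, 2, 3, 4, 5, 6, 7, 8, 9]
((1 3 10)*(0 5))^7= [5, 3, 2, 10, 4, 0, 6, 7, 8, 9, 1]= (0 5)(1 3 10)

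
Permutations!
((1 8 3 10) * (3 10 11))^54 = (11) = [0, 1, 2, 3, 4, 5, 6, 7, 8, 9, 10, 11]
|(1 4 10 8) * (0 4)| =5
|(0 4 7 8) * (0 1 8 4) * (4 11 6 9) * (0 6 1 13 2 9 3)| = |(0 6 3)(1 8 13 2 9 4 7 11)| = 24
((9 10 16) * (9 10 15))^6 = (16) = [0, 1, 2, 3, 4, 5, 6, 7, 8, 9, 10, 11, 12, 13, 14, 15, 16]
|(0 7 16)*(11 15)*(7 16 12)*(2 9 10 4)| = 4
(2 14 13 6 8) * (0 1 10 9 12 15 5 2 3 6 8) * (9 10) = (0 1 9 12 15 5 2 14 13 8 3 6) = [1, 9, 14, 6, 4, 2, 0, 7, 3, 12, 10, 11, 15, 8, 13, 5]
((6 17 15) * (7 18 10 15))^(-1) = (6 15 10 18 7 17) = [0, 1, 2, 3, 4, 5, 15, 17, 8, 9, 18, 11, 12, 13, 14, 10, 16, 6, 7]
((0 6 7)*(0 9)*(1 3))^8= (9)= [0, 1, 2, 3, 4, 5, 6, 7, 8, 9]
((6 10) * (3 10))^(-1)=(3 6 10)=[0, 1, 2, 6, 4, 5, 10, 7, 8, 9, 3]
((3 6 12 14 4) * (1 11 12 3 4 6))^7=(1 11 12 14 6 3)=[0, 11, 2, 1, 4, 5, 3, 7, 8, 9, 10, 12, 14, 13, 6]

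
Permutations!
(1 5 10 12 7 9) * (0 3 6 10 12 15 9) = (0 3 6 10 15 9 1 5 12 7) = [3, 5, 2, 6, 4, 12, 10, 0, 8, 1, 15, 11, 7, 13, 14, 9]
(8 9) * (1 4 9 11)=(1 4 9 8 11)=[0, 4, 2, 3, 9, 5, 6, 7, 11, 8, 10, 1]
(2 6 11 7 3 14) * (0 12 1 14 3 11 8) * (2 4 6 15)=(0 12 1 14 4 6 8)(2 15)(7 11)=[12, 14, 15, 3, 6, 5, 8, 11, 0, 9, 10, 7, 1, 13, 4, 2]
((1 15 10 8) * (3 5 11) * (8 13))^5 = (15)(3 11 5) = [0, 1, 2, 11, 4, 3, 6, 7, 8, 9, 10, 5, 12, 13, 14, 15]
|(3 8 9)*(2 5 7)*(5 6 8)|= 7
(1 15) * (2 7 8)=[0, 15, 7, 3, 4, 5, 6, 8, 2, 9, 10, 11, 12, 13, 14, 1]=(1 15)(2 7 8)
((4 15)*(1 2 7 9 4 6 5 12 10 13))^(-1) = (1 13 10 12 5 6 15 4 9 7 2) = [0, 13, 1, 3, 9, 6, 15, 2, 8, 7, 12, 11, 5, 10, 14, 4]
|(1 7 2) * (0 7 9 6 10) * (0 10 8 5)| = 8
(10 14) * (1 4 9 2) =(1 4 9 2)(10 14) =[0, 4, 1, 3, 9, 5, 6, 7, 8, 2, 14, 11, 12, 13, 10]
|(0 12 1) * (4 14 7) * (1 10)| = |(0 12 10 1)(4 14 7)| = 12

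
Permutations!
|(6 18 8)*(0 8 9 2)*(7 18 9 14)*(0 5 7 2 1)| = |(0 8 6 9 1)(2 5 7 18 14)| = 5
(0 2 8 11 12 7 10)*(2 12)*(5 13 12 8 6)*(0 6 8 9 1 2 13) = [9, 2, 8, 3, 4, 0, 5, 10, 11, 1, 6, 13, 7, 12] = (0 9 1 2 8 11 13 12 7 10 6 5)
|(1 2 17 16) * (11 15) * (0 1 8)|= |(0 1 2 17 16 8)(11 15)|= 6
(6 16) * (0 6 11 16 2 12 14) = (0 6 2 12 14)(11 16) = [6, 1, 12, 3, 4, 5, 2, 7, 8, 9, 10, 16, 14, 13, 0, 15, 11]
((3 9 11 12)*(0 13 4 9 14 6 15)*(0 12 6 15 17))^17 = [9, 1, 2, 14, 6, 5, 13, 7, 8, 17, 10, 0, 3, 11, 15, 12, 16, 4] = (0 9 17 4 6 13 11)(3 14 15 12)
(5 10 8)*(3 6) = (3 6)(5 10 8) = [0, 1, 2, 6, 4, 10, 3, 7, 5, 9, 8]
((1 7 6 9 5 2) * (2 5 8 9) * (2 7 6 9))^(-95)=(1 6 7 9 8 2)=[0, 6, 1, 3, 4, 5, 7, 9, 2, 8]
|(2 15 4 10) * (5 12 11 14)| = 4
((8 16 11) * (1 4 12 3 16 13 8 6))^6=(1 6 11 16 3 12 4)=[0, 6, 2, 12, 1, 5, 11, 7, 8, 9, 10, 16, 4, 13, 14, 15, 3]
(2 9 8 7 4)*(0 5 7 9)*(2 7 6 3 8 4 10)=(0 5 6 3 8 9 4 7 10 2)=[5, 1, 0, 8, 7, 6, 3, 10, 9, 4, 2]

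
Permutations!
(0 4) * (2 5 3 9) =[4, 1, 5, 9, 0, 3, 6, 7, 8, 2] =(0 4)(2 5 3 9)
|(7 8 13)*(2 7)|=|(2 7 8 13)|=4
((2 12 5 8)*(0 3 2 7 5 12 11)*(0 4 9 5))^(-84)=(12)(0 5 11)(2 7 9)(3 8 4)=[5, 1, 7, 8, 3, 11, 6, 9, 4, 2, 10, 0, 12]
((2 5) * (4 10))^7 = [0, 1, 5, 3, 10, 2, 6, 7, 8, 9, 4] = (2 5)(4 10)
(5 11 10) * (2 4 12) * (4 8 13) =(2 8 13 4 12)(5 11 10) =[0, 1, 8, 3, 12, 11, 6, 7, 13, 9, 5, 10, 2, 4]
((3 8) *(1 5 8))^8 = (8) = [0, 1, 2, 3, 4, 5, 6, 7, 8]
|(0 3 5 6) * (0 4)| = |(0 3 5 6 4)| = 5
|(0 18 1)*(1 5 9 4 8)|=|(0 18 5 9 4 8 1)|=7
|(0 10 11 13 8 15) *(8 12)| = |(0 10 11 13 12 8 15)| = 7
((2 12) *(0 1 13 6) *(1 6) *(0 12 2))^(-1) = (0 12 6)(1 13) = [12, 13, 2, 3, 4, 5, 0, 7, 8, 9, 10, 11, 6, 1]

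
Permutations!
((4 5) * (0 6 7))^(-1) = (0 7 6)(4 5) = [7, 1, 2, 3, 5, 4, 0, 6]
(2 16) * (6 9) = [0, 1, 16, 3, 4, 5, 9, 7, 8, 6, 10, 11, 12, 13, 14, 15, 2] = (2 16)(6 9)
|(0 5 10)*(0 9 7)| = 5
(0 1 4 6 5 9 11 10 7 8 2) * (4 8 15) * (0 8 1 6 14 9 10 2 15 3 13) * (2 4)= (0 6 5 10 7 3 13)(2 8 15)(4 14 9 11)= [6, 1, 8, 13, 14, 10, 5, 3, 15, 11, 7, 4, 12, 0, 9, 2]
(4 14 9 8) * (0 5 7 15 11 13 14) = (0 5 7 15 11 13 14 9 8 4) = [5, 1, 2, 3, 0, 7, 6, 15, 4, 8, 10, 13, 12, 14, 9, 11]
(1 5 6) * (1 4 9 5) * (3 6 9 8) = (3 6 4 8)(5 9) = [0, 1, 2, 6, 8, 9, 4, 7, 3, 5]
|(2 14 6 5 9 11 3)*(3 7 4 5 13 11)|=|(2 14 6 13 11 7 4 5 9 3)|=10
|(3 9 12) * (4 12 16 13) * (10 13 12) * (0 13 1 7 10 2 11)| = |(0 13 4 2 11)(1 7 10)(3 9 16 12)| = 60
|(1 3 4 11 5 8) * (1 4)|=4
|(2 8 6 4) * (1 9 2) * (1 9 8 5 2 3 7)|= |(1 8 6 4 9 3 7)(2 5)|= 14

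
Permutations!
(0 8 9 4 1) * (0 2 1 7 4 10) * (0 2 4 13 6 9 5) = (0 8 5)(1 4 7 13 6 9 10 2) = [8, 4, 1, 3, 7, 0, 9, 13, 5, 10, 2, 11, 12, 6]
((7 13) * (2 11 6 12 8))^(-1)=(2 8 12 6 11)(7 13)=[0, 1, 8, 3, 4, 5, 11, 13, 12, 9, 10, 2, 6, 7]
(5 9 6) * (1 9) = [0, 9, 2, 3, 4, 1, 5, 7, 8, 6] = (1 9 6 5)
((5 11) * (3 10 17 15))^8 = [0, 1, 2, 3, 4, 5, 6, 7, 8, 9, 10, 11, 12, 13, 14, 15, 16, 17] = (17)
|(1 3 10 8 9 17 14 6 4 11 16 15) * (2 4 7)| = 14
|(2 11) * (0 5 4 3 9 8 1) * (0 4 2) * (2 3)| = |(0 5 3 9 8 1 4 2 11)| = 9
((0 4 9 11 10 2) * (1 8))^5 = (0 2 10 11 9 4)(1 8) = [2, 8, 10, 3, 0, 5, 6, 7, 1, 4, 11, 9]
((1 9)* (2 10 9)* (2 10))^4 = (1 10 9) = [0, 10, 2, 3, 4, 5, 6, 7, 8, 1, 9]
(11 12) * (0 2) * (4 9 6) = (0 2)(4 9 6)(11 12) = [2, 1, 0, 3, 9, 5, 4, 7, 8, 6, 10, 12, 11]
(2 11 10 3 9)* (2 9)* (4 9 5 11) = (2 4 9 5 11 10 3) = [0, 1, 4, 2, 9, 11, 6, 7, 8, 5, 3, 10]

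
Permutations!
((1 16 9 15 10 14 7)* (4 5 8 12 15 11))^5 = [0, 5, 2, 3, 10, 14, 6, 4, 7, 12, 9, 15, 1, 13, 11, 16, 8] = (1 5 14 11 15 16 8 7 4 10 9 12)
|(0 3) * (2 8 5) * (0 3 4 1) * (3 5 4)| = |(0 3 5 2 8 4 1)| = 7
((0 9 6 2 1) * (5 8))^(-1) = (0 1 2 6 9)(5 8) = [1, 2, 6, 3, 4, 8, 9, 7, 5, 0]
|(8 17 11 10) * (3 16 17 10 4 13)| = |(3 16 17 11 4 13)(8 10)| = 6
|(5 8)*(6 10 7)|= 6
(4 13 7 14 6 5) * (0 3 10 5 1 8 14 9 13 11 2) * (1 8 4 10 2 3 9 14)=(0 9 13 7 14 6 8 1 4 11 3 2)(5 10)=[9, 4, 0, 2, 11, 10, 8, 14, 1, 13, 5, 3, 12, 7, 6]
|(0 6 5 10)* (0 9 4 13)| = 7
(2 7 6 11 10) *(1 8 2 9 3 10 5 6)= (1 8 2 7)(3 10 9)(5 6 11)= [0, 8, 7, 10, 4, 6, 11, 1, 2, 3, 9, 5]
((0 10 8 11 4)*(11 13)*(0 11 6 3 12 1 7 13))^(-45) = (1 6)(3 7)(4 11)(12 13) = [0, 6, 2, 7, 11, 5, 1, 3, 8, 9, 10, 4, 13, 12]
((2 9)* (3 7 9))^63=[0, 1, 9, 2, 4, 5, 6, 3, 8, 7]=(2 9 7 3)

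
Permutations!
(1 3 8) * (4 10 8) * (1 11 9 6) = (1 3 4 10 8 11 9 6) = [0, 3, 2, 4, 10, 5, 1, 7, 11, 6, 8, 9]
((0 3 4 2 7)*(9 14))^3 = (0 2 3 7 4)(9 14) = [2, 1, 3, 7, 0, 5, 6, 4, 8, 14, 10, 11, 12, 13, 9]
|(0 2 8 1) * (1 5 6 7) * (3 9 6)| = |(0 2 8 5 3 9 6 7 1)| = 9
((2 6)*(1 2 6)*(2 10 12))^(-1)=(1 2 12 10)=[0, 2, 12, 3, 4, 5, 6, 7, 8, 9, 1, 11, 10]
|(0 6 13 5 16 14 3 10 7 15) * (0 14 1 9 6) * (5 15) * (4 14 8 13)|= 30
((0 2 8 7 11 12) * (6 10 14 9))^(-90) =[0, 1, 2, 3, 4, 5, 14, 7, 8, 10, 9, 11, 12, 13, 6] =(6 14)(9 10)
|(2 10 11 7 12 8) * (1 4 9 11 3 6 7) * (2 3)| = |(1 4 9 11)(2 10)(3 6 7 12 8)| = 20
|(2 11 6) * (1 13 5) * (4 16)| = |(1 13 5)(2 11 6)(4 16)| = 6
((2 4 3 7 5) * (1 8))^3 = (1 8)(2 7 4 5 3) = [0, 8, 7, 2, 5, 3, 6, 4, 1]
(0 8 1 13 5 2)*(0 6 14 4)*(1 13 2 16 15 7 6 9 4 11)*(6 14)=(0 8 13 5 16 15 7 14 11 1 2 9 4)=[8, 2, 9, 3, 0, 16, 6, 14, 13, 4, 10, 1, 12, 5, 11, 7, 15]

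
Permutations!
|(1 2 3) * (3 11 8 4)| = |(1 2 11 8 4 3)| = 6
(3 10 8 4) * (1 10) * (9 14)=(1 10 8 4 3)(9 14)=[0, 10, 2, 1, 3, 5, 6, 7, 4, 14, 8, 11, 12, 13, 9]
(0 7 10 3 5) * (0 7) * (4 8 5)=(3 4 8 5 7 10)=[0, 1, 2, 4, 8, 7, 6, 10, 5, 9, 3]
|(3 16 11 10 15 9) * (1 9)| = 7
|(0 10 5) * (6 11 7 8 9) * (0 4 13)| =|(0 10 5 4 13)(6 11 7 8 9)| =5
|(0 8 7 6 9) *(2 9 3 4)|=|(0 8 7 6 3 4 2 9)|=8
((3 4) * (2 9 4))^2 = [0, 1, 4, 9, 2, 5, 6, 7, 8, 3] = (2 4)(3 9)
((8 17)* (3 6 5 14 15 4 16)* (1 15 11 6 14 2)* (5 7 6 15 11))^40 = [0, 16, 4, 1, 5, 15, 6, 7, 8, 9, 10, 3, 12, 13, 11, 14, 2, 17] = (17)(1 16 2 4 5 15 14 11 3)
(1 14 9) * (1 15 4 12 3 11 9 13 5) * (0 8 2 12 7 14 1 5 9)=(0 8 2 12 3 11)(4 7 14 13 9 15)=[8, 1, 12, 11, 7, 5, 6, 14, 2, 15, 10, 0, 3, 9, 13, 4]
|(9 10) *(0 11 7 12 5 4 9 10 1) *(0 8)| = 9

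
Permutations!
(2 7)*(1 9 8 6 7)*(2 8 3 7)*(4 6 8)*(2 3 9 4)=(9)(1 4 6 3 7 2)=[0, 4, 1, 7, 6, 5, 3, 2, 8, 9]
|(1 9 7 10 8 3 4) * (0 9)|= |(0 9 7 10 8 3 4 1)|= 8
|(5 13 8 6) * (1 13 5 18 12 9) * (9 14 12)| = |(1 13 8 6 18 9)(12 14)| = 6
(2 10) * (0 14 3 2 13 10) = (0 14 3 2)(10 13) = [14, 1, 0, 2, 4, 5, 6, 7, 8, 9, 13, 11, 12, 10, 3]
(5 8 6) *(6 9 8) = [0, 1, 2, 3, 4, 6, 5, 7, 9, 8] = (5 6)(8 9)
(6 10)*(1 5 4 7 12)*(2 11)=(1 5 4 7 12)(2 11)(6 10)=[0, 5, 11, 3, 7, 4, 10, 12, 8, 9, 6, 2, 1]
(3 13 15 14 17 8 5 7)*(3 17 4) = (3 13 15 14 4)(5 7 17 8) = [0, 1, 2, 13, 3, 7, 6, 17, 5, 9, 10, 11, 12, 15, 4, 14, 16, 8]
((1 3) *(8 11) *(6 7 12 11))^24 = (6 8 11 12 7) = [0, 1, 2, 3, 4, 5, 8, 6, 11, 9, 10, 12, 7]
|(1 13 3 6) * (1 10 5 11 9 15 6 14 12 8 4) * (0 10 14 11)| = |(0 10 5)(1 13 3 11 9 15 6 14 12 8 4)| = 33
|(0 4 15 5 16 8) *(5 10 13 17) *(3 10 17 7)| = 28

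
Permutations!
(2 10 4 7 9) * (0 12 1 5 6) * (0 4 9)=(0 12 1 5 6 4 7)(2 10 9)=[12, 5, 10, 3, 7, 6, 4, 0, 8, 2, 9, 11, 1]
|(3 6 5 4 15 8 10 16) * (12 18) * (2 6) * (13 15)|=|(2 6 5 4 13 15 8 10 16 3)(12 18)|=10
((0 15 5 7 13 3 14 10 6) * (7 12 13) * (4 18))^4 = (18)(0 13 6 12 10 5 14 15 3) = [13, 1, 2, 0, 4, 14, 12, 7, 8, 9, 5, 11, 10, 6, 15, 3, 16, 17, 18]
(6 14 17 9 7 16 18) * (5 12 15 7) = [0, 1, 2, 3, 4, 12, 14, 16, 8, 5, 10, 11, 15, 13, 17, 7, 18, 9, 6] = (5 12 15 7 16 18 6 14 17 9)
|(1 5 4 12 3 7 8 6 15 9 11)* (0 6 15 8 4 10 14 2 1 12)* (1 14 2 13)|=30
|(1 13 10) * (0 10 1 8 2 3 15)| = |(0 10 8 2 3 15)(1 13)| = 6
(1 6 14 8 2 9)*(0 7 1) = [7, 6, 9, 3, 4, 5, 14, 1, 2, 0, 10, 11, 12, 13, 8] = (0 7 1 6 14 8 2 9)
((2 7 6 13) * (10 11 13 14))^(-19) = (2 6 10 13 7 14 11) = [0, 1, 6, 3, 4, 5, 10, 14, 8, 9, 13, 2, 12, 7, 11]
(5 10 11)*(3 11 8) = (3 11 5 10 8) = [0, 1, 2, 11, 4, 10, 6, 7, 3, 9, 8, 5]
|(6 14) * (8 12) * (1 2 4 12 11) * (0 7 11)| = |(0 7 11 1 2 4 12 8)(6 14)| = 8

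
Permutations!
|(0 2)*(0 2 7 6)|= 3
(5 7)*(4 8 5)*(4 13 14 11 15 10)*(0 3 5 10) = (0 3 5 7 13 14 11 15)(4 8 10) = [3, 1, 2, 5, 8, 7, 6, 13, 10, 9, 4, 15, 12, 14, 11, 0]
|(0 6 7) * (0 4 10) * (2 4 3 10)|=|(0 6 7 3 10)(2 4)|=10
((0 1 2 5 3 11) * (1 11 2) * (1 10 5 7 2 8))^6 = (11)(1 10 5 3 8) = [0, 10, 2, 8, 4, 3, 6, 7, 1, 9, 5, 11]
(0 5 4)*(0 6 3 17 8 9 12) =[5, 1, 2, 17, 6, 4, 3, 7, 9, 12, 10, 11, 0, 13, 14, 15, 16, 8] =(0 5 4 6 3 17 8 9 12)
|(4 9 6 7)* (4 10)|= 5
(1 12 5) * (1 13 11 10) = (1 12 5 13 11 10) = [0, 12, 2, 3, 4, 13, 6, 7, 8, 9, 1, 10, 5, 11]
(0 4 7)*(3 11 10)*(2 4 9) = (0 9 2 4 7)(3 11 10) = [9, 1, 4, 11, 7, 5, 6, 0, 8, 2, 3, 10]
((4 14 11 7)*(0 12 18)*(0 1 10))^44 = (0 10 1 18 12) = [10, 18, 2, 3, 4, 5, 6, 7, 8, 9, 1, 11, 0, 13, 14, 15, 16, 17, 12]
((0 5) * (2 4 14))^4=[0, 1, 4, 3, 14, 5, 6, 7, 8, 9, 10, 11, 12, 13, 2]=(2 4 14)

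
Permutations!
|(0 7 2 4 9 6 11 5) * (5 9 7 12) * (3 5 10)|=15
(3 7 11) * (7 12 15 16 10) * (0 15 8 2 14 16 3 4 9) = (0 15 3 12 8 2 14 16 10 7 11 4 9) = [15, 1, 14, 12, 9, 5, 6, 11, 2, 0, 7, 4, 8, 13, 16, 3, 10]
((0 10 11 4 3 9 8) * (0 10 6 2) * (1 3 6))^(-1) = [2, 0, 6, 1, 11, 5, 4, 7, 9, 3, 8, 10] = (0 2 6 4 11 10 8 9 3 1)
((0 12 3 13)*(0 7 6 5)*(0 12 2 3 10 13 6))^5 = (0 12 2 10 3 13 6 7 5) = [12, 1, 10, 13, 4, 0, 7, 5, 8, 9, 3, 11, 2, 6]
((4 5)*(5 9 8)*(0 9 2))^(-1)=[2, 1, 4, 3, 5, 8, 6, 7, 9, 0]=(0 2 4 5 8 9)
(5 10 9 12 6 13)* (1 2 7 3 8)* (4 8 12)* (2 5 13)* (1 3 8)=(13)(1 5 10 9 4)(2 7 8 3 12 6)=[0, 5, 7, 12, 1, 10, 2, 8, 3, 4, 9, 11, 6, 13]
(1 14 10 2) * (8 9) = (1 14 10 2)(8 9) = [0, 14, 1, 3, 4, 5, 6, 7, 9, 8, 2, 11, 12, 13, 10]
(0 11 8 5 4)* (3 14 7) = (0 11 8 5 4)(3 14 7) = [11, 1, 2, 14, 0, 4, 6, 3, 5, 9, 10, 8, 12, 13, 7]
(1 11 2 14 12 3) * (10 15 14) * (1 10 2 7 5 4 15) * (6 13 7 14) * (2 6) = (1 11 14 12 3 10)(2 6 13 7 5 4 15) = [0, 11, 6, 10, 15, 4, 13, 5, 8, 9, 1, 14, 3, 7, 12, 2]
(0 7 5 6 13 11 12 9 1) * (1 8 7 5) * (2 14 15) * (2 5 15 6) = (0 15 5 2 14 6 13 11 12 9 8 7 1) = [15, 0, 14, 3, 4, 2, 13, 1, 7, 8, 10, 12, 9, 11, 6, 5]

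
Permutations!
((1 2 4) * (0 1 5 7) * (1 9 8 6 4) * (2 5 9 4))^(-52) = (0 9 6 1 7 4 8 2 5) = [9, 7, 5, 3, 8, 0, 1, 4, 2, 6]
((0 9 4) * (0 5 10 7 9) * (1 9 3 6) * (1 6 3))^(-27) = (1 5)(4 7)(9 10) = [0, 5, 2, 3, 7, 1, 6, 4, 8, 10, 9]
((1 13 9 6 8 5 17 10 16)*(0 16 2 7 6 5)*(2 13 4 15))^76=(0 15 8 4 6 1 7 16 2)(5 17 10 13 9)=[15, 7, 0, 3, 6, 17, 1, 16, 4, 5, 13, 11, 12, 9, 14, 8, 2, 10]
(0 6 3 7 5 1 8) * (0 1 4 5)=[6, 8, 2, 7, 5, 4, 3, 0, 1]=(0 6 3 7)(1 8)(4 5)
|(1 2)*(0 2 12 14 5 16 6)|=|(0 2 1 12 14 5 16 6)|=8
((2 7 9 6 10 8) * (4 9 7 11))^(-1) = [0, 1, 8, 3, 11, 5, 9, 7, 10, 4, 6, 2] = (2 8 10 6 9 4 11)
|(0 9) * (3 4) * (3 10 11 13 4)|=|(0 9)(4 10 11 13)|=4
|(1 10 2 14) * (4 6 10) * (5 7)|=6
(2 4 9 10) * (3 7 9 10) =[0, 1, 4, 7, 10, 5, 6, 9, 8, 3, 2] =(2 4 10)(3 7 9)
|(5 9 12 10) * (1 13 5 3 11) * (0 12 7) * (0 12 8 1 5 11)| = 11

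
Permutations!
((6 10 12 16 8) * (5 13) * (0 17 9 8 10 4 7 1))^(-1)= [1, 7, 2, 3, 6, 13, 8, 4, 9, 17, 16, 11, 10, 5, 14, 15, 12, 0]= (0 1 7 4 6 8 9 17)(5 13)(10 16 12)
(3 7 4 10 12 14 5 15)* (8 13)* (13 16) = (3 7 4 10 12 14 5 15)(8 16 13) = [0, 1, 2, 7, 10, 15, 6, 4, 16, 9, 12, 11, 14, 8, 5, 3, 13]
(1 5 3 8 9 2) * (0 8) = (0 8 9 2 1 5 3) = [8, 5, 1, 0, 4, 3, 6, 7, 9, 2]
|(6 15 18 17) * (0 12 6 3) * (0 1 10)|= |(0 12 6 15 18 17 3 1 10)|= 9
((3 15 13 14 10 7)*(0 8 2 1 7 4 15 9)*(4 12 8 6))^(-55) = (0 6 4 15 13 14 10 12 8 2 1 7 3 9) = [6, 7, 1, 9, 15, 5, 4, 3, 2, 0, 12, 11, 8, 14, 10, 13]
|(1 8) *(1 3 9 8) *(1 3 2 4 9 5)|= 12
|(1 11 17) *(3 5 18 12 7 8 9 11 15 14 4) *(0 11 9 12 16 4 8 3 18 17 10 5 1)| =105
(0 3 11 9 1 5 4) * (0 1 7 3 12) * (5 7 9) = [12, 7, 2, 11, 1, 4, 6, 3, 8, 9, 10, 5, 0] = (0 12)(1 7 3 11 5 4)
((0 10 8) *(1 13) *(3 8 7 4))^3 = (0 4)(1 13)(3 10)(7 8) = [4, 13, 2, 10, 0, 5, 6, 8, 7, 9, 3, 11, 12, 1]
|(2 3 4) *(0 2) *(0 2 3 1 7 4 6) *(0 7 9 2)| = 15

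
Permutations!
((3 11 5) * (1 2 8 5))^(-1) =(1 11 3 5 8 2) =[0, 11, 1, 5, 4, 8, 6, 7, 2, 9, 10, 3]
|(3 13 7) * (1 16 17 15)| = 12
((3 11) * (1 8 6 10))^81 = (1 8 6 10)(3 11) = [0, 8, 2, 11, 4, 5, 10, 7, 6, 9, 1, 3]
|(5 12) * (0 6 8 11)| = |(0 6 8 11)(5 12)| = 4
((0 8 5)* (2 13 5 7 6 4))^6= [13, 1, 6, 3, 7, 2, 8, 0, 5, 9, 10, 11, 12, 4]= (0 13 4 7)(2 6 8 5)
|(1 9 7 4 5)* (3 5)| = |(1 9 7 4 3 5)| = 6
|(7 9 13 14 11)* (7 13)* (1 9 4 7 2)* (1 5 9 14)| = 12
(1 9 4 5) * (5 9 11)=(1 11 5)(4 9)=[0, 11, 2, 3, 9, 1, 6, 7, 8, 4, 10, 5]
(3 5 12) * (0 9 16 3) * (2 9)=(0 2 9 16 3 5 12)=[2, 1, 9, 5, 4, 12, 6, 7, 8, 16, 10, 11, 0, 13, 14, 15, 3]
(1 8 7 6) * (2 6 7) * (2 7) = (1 8 7 2 6) = [0, 8, 6, 3, 4, 5, 1, 2, 7]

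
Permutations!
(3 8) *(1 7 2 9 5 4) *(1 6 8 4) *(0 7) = (0 7 2 9 5 1)(3 4 6 8) = [7, 0, 9, 4, 6, 1, 8, 2, 3, 5]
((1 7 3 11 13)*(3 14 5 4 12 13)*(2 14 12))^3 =(1 13 12 7)(2 4 5 14)(3 11) =[0, 13, 4, 11, 5, 14, 6, 1, 8, 9, 10, 3, 7, 12, 2]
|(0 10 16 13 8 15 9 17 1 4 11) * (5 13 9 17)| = 12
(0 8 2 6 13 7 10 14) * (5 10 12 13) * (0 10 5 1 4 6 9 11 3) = (0 8 2 9 11 3)(1 4 6)(7 12 13)(10 14) = [8, 4, 9, 0, 6, 5, 1, 12, 2, 11, 14, 3, 13, 7, 10]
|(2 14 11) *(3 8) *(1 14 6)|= |(1 14 11 2 6)(3 8)|= 10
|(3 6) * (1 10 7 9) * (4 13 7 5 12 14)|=18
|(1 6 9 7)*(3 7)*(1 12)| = 6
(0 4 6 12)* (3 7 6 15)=[4, 1, 2, 7, 15, 5, 12, 6, 8, 9, 10, 11, 0, 13, 14, 3]=(0 4 15 3 7 6 12)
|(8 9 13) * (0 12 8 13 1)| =5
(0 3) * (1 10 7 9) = (0 3)(1 10 7 9) = [3, 10, 2, 0, 4, 5, 6, 9, 8, 1, 7]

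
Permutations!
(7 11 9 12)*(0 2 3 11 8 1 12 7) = [2, 12, 3, 11, 4, 5, 6, 8, 1, 7, 10, 9, 0] = (0 2 3 11 9 7 8 1 12)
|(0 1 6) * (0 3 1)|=3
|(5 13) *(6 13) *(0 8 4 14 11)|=15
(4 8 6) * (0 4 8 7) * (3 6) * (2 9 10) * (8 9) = [4, 1, 8, 6, 7, 5, 9, 0, 3, 10, 2] = (0 4 7)(2 8 3 6 9 10)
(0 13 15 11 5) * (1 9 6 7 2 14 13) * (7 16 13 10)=[1, 9, 14, 3, 4, 0, 16, 2, 8, 6, 7, 5, 12, 15, 10, 11, 13]=(0 1 9 6 16 13 15 11 5)(2 14 10 7)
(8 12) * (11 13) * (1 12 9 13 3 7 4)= (1 12 8 9 13 11 3 7 4)= [0, 12, 2, 7, 1, 5, 6, 4, 9, 13, 10, 3, 8, 11]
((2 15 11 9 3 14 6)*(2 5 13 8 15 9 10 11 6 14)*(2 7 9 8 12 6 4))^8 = (15)(3 9 7) = [0, 1, 2, 9, 4, 5, 6, 3, 8, 7, 10, 11, 12, 13, 14, 15]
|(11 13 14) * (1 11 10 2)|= 6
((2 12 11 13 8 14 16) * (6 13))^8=(16)=[0, 1, 2, 3, 4, 5, 6, 7, 8, 9, 10, 11, 12, 13, 14, 15, 16]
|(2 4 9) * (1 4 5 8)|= |(1 4 9 2 5 8)|= 6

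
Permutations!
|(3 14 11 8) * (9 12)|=4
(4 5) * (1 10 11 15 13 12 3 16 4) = (1 10 11 15 13 12 3 16 4 5) = [0, 10, 2, 16, 5, 1, 6, 7, 8, 9, 11, 15, 3, 12, 14, 13, 4]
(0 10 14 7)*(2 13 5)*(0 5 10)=[0, 1, 13, 3, 4, 2, 6, 5, 8, 9, 14, 11, 12, 10, 7]=(2 13 10 14 7 5)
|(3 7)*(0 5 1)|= 6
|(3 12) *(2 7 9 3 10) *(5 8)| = |(2 7 9 3 12 10)(5 8)| = 6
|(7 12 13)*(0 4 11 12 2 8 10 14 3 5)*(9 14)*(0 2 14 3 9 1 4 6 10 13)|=56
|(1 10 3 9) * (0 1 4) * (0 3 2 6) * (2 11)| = 6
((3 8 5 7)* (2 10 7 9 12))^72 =(12) =[0, 1, 2, 3, 4, 5, 6, 7, 8, 9, 10, 11, 12]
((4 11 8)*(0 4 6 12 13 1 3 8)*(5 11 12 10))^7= (0 6 13 11 8 12 5 3 4 10 1)= [6, 0, 2, 4, 10, 3, 13, 7, 12, 9, 1, 8, 5, 11]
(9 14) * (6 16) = [0, 1, 2, 3, 4, 5, 16, 7, 8, 14, 10, 11, 12, 13, 9, 15, 6] = (6 16)(9 14)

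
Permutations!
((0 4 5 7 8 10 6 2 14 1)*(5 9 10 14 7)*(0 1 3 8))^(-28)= (3 14 8)= [0, 1, 2, 14, 4, 5, 6, 7, 3, 9, 10, 11, 12, 13, 8]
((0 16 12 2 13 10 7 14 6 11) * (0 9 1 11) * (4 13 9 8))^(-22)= [11, 7, 13, 3, 0, 5, 1, 2, 6, 10, 12, 14, 4, 16, 9, 15, 8]= (0 11 14 9 10 12 4)(1 7 2 13 16 8 6)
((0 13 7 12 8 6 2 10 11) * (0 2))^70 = (0 8 7)(2 10 11)(6 12 13) = [8, 1, 10, 3, 4, 5, 12, 0, 7, 9, 11, 2, 13, 6]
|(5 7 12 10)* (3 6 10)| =6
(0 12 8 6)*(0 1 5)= (0 12 8 6 1 5)= [12, 5, 2, 3, 4, 0, 1, 7, 6, 9, 10, 11, 8]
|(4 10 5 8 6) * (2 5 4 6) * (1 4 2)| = 6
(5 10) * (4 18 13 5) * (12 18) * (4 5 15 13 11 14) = (4 12 18 11 14)(5 10)(13 15) = [0, 1, 2, 3, 12, 10, 6, 7, 8, 9, 5, 14, 18, 15, 4, 13, 16, 17, 11]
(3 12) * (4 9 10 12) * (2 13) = (2 13)(3 4 9 10 12) = [0, 1, 13, 4, 9, 5, 6, 7, 8, 10, 12, 11, 3, 2]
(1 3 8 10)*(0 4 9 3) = [4, 0, 2, 8, 9, 5, 6, 7, 10, 3, 1] = (0 4 9 3 8 10 1)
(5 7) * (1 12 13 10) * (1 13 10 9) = (1 12 10 13 9)(5 7) = [0, 12, 2, 3, 4, 7, 6, 5, 8, 1, 13, 11, 10, 9]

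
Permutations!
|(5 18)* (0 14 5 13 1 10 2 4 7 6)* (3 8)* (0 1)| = |(0 14 5 18 13)(1 10 2 4 7 6)(3 8)| = 30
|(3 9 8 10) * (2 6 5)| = |(2 6 5)(3 9 8 10)| = 12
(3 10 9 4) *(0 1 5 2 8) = [1, 5, 8, 10, 3, 2, 6, 7, 0, 4, 9] = (0 1 5 2 8)(3 10 9 4)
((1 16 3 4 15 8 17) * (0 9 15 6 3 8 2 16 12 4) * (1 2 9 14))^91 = (2 17 8 16)(9 15) = [0, 1, 17, 3, 4, 5, 6, 7, 16, 15, 10, 11, 12, 13, 14, 9, 2, 8]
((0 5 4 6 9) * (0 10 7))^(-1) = (0 7 10 9 6 4 5) = [7, 1, 2, 3, 5, 0, 4, 10, 8, 6, 9]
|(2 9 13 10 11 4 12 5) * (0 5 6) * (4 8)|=11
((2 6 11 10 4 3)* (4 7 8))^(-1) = (2 3 4 8 7 10 11 6) = [0, 1, 3, 4, 8, 5, 2, 10, 7, 9, 11, 6]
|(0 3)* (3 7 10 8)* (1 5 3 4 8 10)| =10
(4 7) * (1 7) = (1 7 4) = [0, 7, 2, 3, 1, 5, 6, 4]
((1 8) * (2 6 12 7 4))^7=(1 8)(2 12 4 6 7)=[0, 8, 12, 3, 6, 5, 7, 2, 1, 9, 10, 11, 4]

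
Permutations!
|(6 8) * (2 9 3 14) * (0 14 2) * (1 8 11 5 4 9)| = 18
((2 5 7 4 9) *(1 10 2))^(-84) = (10) = [0, 1, 2, 3, 4, 5, 6, 7, 8, 9, 10]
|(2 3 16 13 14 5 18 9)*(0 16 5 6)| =5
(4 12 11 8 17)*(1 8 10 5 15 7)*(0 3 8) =(0 3 8 17 4 12 11 10 5 15 7 1) =[3, 0, 2, 8, 12, 15, 6, 1, 17, 9, 5, 10, 11, 13, 14, 7, 16, 4]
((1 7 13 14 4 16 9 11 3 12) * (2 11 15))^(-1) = [0, 12, 15, 11, 14, 5, 6, 1, 8, 16, 10, 2, 3, 7, 13, 9, 4] = (1 12 3 11 2 15 9 16 4 14 13 7)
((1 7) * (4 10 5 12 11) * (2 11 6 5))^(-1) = (1 7)(2 10 4 11)(5 6 12) = [0, 7, 10, 3, 11, 6, 12, 1, 8, 9, 4, 2, 5]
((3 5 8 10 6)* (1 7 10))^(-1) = [0, 8, 2, 6, 4, 3, 10, 1, 5, 9, 7] = (1 8 5 3 6 10 7)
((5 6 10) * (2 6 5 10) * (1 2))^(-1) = (10)(1 6 2) = [0, 6, 1, 3, 4, 5, 2, 7, 8, 9, 10]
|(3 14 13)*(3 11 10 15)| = |(3 14 13 11 10 15)| = 6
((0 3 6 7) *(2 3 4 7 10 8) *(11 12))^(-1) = (0 7 4)(2 8 10 6 3)(11 12) = [7, 1, 8, 2, 0, 5, 3, 4, 10, 9, 6, 12, 11]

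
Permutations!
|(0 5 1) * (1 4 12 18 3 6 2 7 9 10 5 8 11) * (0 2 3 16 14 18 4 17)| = |(0 8 11 1 2 7 9 10 5 17)(3 6)(4 12)(14 18 16)| = 30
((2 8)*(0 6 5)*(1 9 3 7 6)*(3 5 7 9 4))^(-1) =(0 5 9 3 4 1)(2 8)(6 7) =[5, 0, 8, 4, 1, 9, 7, 6, 2, 3]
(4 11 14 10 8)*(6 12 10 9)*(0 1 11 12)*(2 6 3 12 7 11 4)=(0 1 4 7 11 14 9 3 12 10 8 2 6)=[1, 4, 6, 12, 7, 5, 0, 11, 2, 3, 8, 14, 10, 13, 9]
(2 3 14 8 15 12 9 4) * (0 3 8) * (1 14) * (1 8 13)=(0 3 8 15 12 9 4 2 13 1 14)=[3, 14, 13, 8, 2, 5, 6, 7, 15, 4, 10, 11, 9, 1, 0, 12]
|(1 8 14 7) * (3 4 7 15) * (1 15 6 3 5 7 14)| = |(1 8)(3 4 14 6)(5 7 15)| = 12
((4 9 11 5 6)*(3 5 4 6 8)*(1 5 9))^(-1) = (1 4 11 9 3 8 5) = [0, 4, 2, 8, 11, 1, 6, 7, 5, 3, 10, 9]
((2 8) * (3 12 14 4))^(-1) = (2 8)(3 4 14 12) = [0, 1, 8, 4, 14, 5, 6, 7, 2, 9, 10, 11, 3, 13, 12]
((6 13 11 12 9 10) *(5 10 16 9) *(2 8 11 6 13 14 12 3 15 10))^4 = [0, 1, 15, 6, 4, 3, 2, 7, 10, 9, 12, 13, 11, 5, 8, 14, 16] = (16)(2 15 14 8 10 12 11 13 5 3 6)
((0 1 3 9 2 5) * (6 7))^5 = (0 5 2 9 3 1)(6 7) = [5, 0, 9, 1, 4, 2, 7, 6, 8, 3]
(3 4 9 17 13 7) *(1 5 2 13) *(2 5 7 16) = (1 7 3 4 9 17)(2 13 16) = [0, 7, 13, 4, 9, 5, 6, 3, 8, 17, 10, 11, 12, 16, 14, 15, 2, 1]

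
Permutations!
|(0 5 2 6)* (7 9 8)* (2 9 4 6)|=7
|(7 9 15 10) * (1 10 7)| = 6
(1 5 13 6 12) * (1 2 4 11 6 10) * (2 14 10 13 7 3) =(1 5 7 3 2 4 11 6 12 14 10) =[0, 5, 4, 2, 11, 7, 12, 3, 8, 9, 1, 6, 14, 13, 10]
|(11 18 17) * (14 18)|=|(11 14 18 17)|=4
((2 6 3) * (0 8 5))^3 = (8) = [0, 1, 2, 3, 4, 5, 6, 7, 8]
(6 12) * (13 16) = [0, 1, 2, 3, 4, 5, 12, 7, 8, 9, 10, 11, 6, 16, 14, 15, 13] = (6 12)(13 16)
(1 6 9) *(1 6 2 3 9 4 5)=(1 2 3 9 6 4 5)=[0, 2, 3, 9, 5, 1, 4, 7, 8, 6]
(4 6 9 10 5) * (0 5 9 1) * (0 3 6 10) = [5, 3, 2, 6, 10, 4, 1, 7, 8, 0, 9] = (0 5 4 10 9)(1 3 6)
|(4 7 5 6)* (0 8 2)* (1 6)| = 15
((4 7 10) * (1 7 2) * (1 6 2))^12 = (10) = [0, 1, 2, 3, 4, 5, 6, 7, 8, 9, 10]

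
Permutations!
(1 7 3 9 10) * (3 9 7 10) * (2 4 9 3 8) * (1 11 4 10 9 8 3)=(1 9 3 7)(2 10 11 4 8)=[0, 9, 10, 7, 8, 5, 6, 1, 2, 3, 11, 4]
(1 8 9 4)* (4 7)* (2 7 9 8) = (9)(1 2 7 4) = [0, 2, 7, 3, 1, 5, 6, 4, 8, 9]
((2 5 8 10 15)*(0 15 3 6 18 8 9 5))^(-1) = [2, 1, 15, 10, 4, 9, 3, 7, 18, 5, 8, 11, 12, 13, 14, 0, 16, 17, 6] = (0 2 15)(3 10 8 18 6)(5 9)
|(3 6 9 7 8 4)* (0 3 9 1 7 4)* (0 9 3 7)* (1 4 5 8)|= 3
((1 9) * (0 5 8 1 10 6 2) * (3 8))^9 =[0, 1, 2, 3, 4, 5, 6, 7, 8, 9, 10] =(10)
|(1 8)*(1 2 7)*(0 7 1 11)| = |(0 7 11)(1 8 2)| = 3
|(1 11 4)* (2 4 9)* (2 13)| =6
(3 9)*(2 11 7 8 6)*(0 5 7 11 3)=[5, 1, 3, 9, 4, 7, 2, 8, 6, 0, 10, 11]=(11)(0 5 7 8 6 2 3 9)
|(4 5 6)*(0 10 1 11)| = 12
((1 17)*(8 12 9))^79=(1 17)(8 12 9)=[0, 17, 2, 3, 4, 5, 6, 7, 12, 8, 10, 11, 9, 13, 14, 15, 16, 1]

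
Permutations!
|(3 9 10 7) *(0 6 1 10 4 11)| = |(0 6 1 10 7 3 9 4 11)| = 9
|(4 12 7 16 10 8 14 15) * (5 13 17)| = |(4 12 7 16 10 8 14 15)(5 13 17)| = 24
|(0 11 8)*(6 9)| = |(0 11 8)(6 9)| = 6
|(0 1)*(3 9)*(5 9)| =|(0 1)(3 5 9)| =6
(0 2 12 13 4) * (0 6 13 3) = (0 2 12 3)(4 6 13) = [2, 1, 12, 0, 6, 5, 13, 7, 8, 9, 10, 11, 3, 4]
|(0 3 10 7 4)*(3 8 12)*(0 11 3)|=|(0 8 12)(3 10 7 4 11)|=15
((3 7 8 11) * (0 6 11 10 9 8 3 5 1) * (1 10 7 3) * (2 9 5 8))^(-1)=[1, 7, 9, 3, 4, 10, 0, 8, 11, 2, 5, 6]=(0 1 7 8 11 6)(2 9)(5 10)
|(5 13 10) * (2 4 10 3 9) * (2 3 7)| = |(2 4 10 5 13 7)(3 9)| = 6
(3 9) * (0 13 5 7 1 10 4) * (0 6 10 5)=[13, 5, 2, 9, 6, 7, 10, 1, 8, 3, 4, 11, 12, 0]=(0 13)(1 5 7)(3 9)(4 6 10)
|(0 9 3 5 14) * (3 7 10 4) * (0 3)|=|(0 9 7 10 4)(3 5 14)|=15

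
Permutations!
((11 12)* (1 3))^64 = (12) = [0, 1, 2, 3, 4, 5, 6, 7, 8, 9, 10, 11, 12]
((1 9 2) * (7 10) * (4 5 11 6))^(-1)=(1 2 9)(4 6 11 5)(7 10)=[0, 2, 9, 3, 6, 4, 11, 10, 8, 1, 7, 5]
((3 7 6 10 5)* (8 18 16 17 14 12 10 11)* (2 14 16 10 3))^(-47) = [0, 1, 18, 2, 4, 8, 12, 14, 7, 9, 11, 3, 5, 13, 10, 15, 17, 16, 6] = (2 18 6 12 5 8 7 14 10 11 3)(16 17)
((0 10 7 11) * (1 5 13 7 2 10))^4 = (0 7 5)(1 11 13) = [7, 11, 2, 3, 4, 0, 6, 5, 8, 9, 10, 13, 12, 1]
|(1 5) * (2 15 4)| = 6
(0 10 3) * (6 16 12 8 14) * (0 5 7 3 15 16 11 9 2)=(0 10 15 16 12 8 14 6 11 9 2)(3 5 7)=[10, 1, 0, 5, 4, 7, 11, 3, 14, 2, 15, 9, 8, 13, 6, 16, 12]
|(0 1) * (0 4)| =|(0 1 4)| =3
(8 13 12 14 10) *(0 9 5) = (0 9 5)(8 13 12 14 10) = [9, 1, 2, 3, 4, 0, 6, 7, 13, 5, 8, 11, 14, 12, 10]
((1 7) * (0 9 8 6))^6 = (0 8)(6 9) = [8, 1, 2, 3, 4, 5, 9, 7, 0, 6]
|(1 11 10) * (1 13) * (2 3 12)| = 12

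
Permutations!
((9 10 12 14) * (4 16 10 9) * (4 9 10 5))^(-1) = (4 5 16)(9 14 12 10) = [0, 1, 2, 3, 5, 16, 6, 7, 8, 14, 9, 11, 10, 13, 12, 15, 4]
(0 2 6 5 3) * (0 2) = (2 6 5 3) = [0, 1, 6, 2, 4, 3, 5]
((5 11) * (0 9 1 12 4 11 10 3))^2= (0 1 4 5 3 9 12 11 10)= [1, 4, 2, 9, 5, 3, 6, 7, 8, 12, 0, 10, 11]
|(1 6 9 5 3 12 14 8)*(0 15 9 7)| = 11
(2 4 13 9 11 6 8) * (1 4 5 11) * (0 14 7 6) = (0 14 7 6 8 2 5 11)(1 4 13 9) = [14, 4, 5, 3, 13, 11, 8, 6, 2, 1, 10, 0, 12, 9, 7]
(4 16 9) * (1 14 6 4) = (1 14 6 4 16 9) = [0, 14, 2, 3, 16, 5, 4, 7, 8, 1, 10, 11, 12, 13, 6, 15, 9]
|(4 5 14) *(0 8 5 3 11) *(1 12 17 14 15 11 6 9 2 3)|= 20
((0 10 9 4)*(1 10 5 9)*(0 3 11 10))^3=(0 4 10 5 3 1 9 11)=[4, 9, 2, 1, 10, 3, 6, 7, 8, 11, 5, 0]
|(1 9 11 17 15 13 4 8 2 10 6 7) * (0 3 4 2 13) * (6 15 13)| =|(0 3 4 8 6 7 1 9 11 17 13 2 10 15)| =14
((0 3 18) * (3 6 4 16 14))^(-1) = (0 18 3 14 16 4 6) = [18, 1, 2, 14, 6, 5, 0, 7, 8, 9, 10, 11, 12, 13, 16, 15, 4, 17, 3]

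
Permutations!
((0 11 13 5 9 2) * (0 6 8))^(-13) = (0 5 6 11 9 8 13 2) = [5, 1, 0, 3, 4, 6, 11, 7, 13, 8, 10, 9, 12, 2]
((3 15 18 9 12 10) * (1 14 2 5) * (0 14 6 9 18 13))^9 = (18)(0 3 9 5)(1 14 15 12)(2 13 10 6) = [3, 14, 13, 9, 4, 0, 2, 7, 8, 5, 6, 11, 1, 10, 15, 12, 16, 17, 18]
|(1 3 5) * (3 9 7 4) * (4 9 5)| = 2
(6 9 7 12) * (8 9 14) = (6 14 8 9 7 12) = [0, 1, 2, 3, 4, 5, 14, 12, 9, 7, 10, 11, 6, 13, 8]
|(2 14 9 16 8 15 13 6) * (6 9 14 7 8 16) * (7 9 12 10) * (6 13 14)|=|(16)(2 9 13 12 10 7 8 15 14 6)|=10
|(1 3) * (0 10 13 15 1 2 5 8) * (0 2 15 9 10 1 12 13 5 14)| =12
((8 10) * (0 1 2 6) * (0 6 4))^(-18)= (10)(0 2)(1 4)= [2, 4, 0, 3, 1, 5, 6, 7, 8, 9, 10]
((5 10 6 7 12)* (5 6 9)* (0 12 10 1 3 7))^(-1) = [6, 5, 2, 1, 4, 9, 12, 3, 8, 10, 7, 11, 0] = (0 6 12)(1 5 9 10 7 3)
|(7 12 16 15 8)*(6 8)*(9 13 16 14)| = |(6 8 7 12 14 9 13 16 15)| = 9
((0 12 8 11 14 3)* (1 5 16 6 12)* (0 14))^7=(0 11 8 12 6 16 5 1)(3 14)=[11, 0, 2, 14, 4, 1, 16, 7, 12, 9, 10, 8, 6, 13, 3, 15, 5]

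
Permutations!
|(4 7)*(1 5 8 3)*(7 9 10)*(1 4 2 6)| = |(1 5 8 3 4 9 10 7 2 6)| = 10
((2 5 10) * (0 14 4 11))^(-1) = [11, 1, 10, 3, 14, 2, 6, 7, 8, 9, 5, 4, 12, 13, 0] = (0 11 4 14)(2 10 5)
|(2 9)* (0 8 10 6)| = |(0 8 10 6)(2 9)| = 4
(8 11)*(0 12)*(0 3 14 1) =(0 12 3 14 1)(8 11) =[12, 0, 2, 14, 4, 5, 6, 7, 11, 9, 10, 8, 3, 13, 1]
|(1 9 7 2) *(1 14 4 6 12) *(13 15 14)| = |(1 9 7 2 13 15 14 4 6 12)| = 10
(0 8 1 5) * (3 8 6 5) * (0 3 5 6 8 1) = (0 8)(1 5 3) = [8, 5, 2, 1, 4, 3, 6, 7, 0]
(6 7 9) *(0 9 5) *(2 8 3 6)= (0 9 2 8 3 6 7 5)= [9, 1, 8, 6, 4, 0, 7, 5, 3, 2]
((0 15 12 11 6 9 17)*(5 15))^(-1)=(0 17 9 6 11 12 15 5)=[17, 1, 2, 3, 4, 0, 11, 7, 8, 6, 10, 12, 15, 13, 14, 5, 16, 9]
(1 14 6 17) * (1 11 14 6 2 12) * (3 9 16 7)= (1 6 17 11 14 2 12)(3 9 16 7)= [0, 6, 12, 9, 4, 5, 17, 3, 8, 16, 10, 14, 1, 13, 2, 15, 7, 11]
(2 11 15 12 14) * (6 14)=(2 11 15 12 6 14)=[0, 1, 11, 3, 4, 5, 14, 7, 8, 9, 10, 15, 6, 13, 2, 12]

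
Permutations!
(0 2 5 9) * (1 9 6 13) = [2, 9, 5, 3, 4, 6, 13, 7, 8, 0, 10, 11, 12, 1] = (0 2 5 6 13 1 9)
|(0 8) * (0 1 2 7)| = |(0 8 1 2 7)| = 5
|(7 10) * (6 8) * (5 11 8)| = 4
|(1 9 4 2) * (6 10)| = 4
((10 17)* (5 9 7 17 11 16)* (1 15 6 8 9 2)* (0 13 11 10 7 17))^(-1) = (0 7 17 9 8 6 15 1 2 5 16 11 13) = [7, 2, 5, 3, 4, 16, 15, 17, 6, 8, 10, 13, 12, 0, 14, 1, 11, 9]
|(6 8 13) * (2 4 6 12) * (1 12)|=7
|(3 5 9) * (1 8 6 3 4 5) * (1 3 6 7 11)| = 12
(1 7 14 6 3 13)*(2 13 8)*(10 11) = [0, 7, 13, 8, 4, 5, 3, 14, 2, 9, 11, 10, 12, 1, 6] = (1 7 14 6 3 8 2 13)(10 11)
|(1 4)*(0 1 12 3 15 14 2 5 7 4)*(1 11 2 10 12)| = |(0 11 2 5 7 4 1)(3 15 14 10 12)| = 35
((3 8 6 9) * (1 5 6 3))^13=(1 5 6 9)(3 8)=[0, 5, 2, 8, 4, 6, 9, 7, 3, 1]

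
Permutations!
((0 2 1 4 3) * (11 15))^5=(11 15)=[0, 1, 2, 3, 4, 5, 6, 7, 8, 9, 10, 15, 12, 13, 14, 11]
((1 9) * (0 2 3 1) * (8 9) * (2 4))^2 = (0 2 1 9 4 3 8) = [2, 9, 1, 8, 3, 5, 6, 7, 0, 4]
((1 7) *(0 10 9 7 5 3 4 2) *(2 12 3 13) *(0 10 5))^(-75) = (0 9 13 1 10 5 7 2) = [9, 10, 0, 3, 4, 7, 6, 2, 8, 13, 5, 11, 12, 1]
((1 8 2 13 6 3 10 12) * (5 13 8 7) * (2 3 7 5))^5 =(1 2)(3 13)(5 8)(6 10)(7 12) =[0, 2, 1, 13, 4, 8, 10, 12, 5, 9, 6, 11, 7, 3]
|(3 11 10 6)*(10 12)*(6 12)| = 6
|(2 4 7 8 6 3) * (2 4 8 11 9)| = 8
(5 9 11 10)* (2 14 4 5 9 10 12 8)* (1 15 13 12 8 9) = (1 15 13 12 9 11 8 2 14 4 5 10) = [0, 15, 14, 3, 5, 10, 6, 7, 2, 11, 1, 8, 9, 12, 4, 13]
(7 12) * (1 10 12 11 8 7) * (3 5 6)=(1 10 12)(3 5 6)(7 11 8)=[0, 10, 2, 5, 4, 6, 3, 11, 7, 9, 12, 8, 1]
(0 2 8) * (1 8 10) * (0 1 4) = (0 2 10 4)(1 8) = [2, 8, 10, 3, 0, 5, 6, 7, 1, 9, 4]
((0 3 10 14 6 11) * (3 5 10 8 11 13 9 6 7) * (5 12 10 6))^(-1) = (0 11 8 3 7 14 10 12)(5 9 13 6) = [11, 1, 2, 7, 4, 9, 5, 14, 3, 13, 12, 8, 0, 6, 10]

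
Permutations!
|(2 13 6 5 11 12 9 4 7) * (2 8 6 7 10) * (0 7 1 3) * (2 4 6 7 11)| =|(0 11 12 9 6 5 2 13 1 3)(4 10)(7 8)| =10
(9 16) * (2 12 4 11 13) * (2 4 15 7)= (2 12 15 7)(4 11 13)(9 16)= [0, 1, 12, 3, 11, 5, 6, 2, 8, 16, 10, 13, 15, 4, 14, 7, 9]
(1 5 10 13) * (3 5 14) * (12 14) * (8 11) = (1 12 14 3 5 10 13)(8 11) = [0, 12, 2, 5, 4, 10, 6, 7, 11, 9, 13, 8, 14, 1, 3]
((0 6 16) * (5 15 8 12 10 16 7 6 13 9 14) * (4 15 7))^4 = [5, 1, 2, 3, 10, 15, 12, 8, 0, 6, 9, 11, 13, 7, 4, 16, 14] = (0 5 15 16 14 4 10 9 6 12 13 7 8)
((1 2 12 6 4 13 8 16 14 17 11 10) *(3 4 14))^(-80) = (17) = [0, 1, 2, 3, 4, 5, 6, 7, 8, 9, 10, 11, 12, 13, 14, 15, 16, 17]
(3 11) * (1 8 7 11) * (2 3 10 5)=(1 8 7 11 10 5 2 3)=[0, 8, 3, 1, 4, 2, 6, 11, 7, 9, 5, 10]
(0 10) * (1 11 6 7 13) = (0 10)(1 11 6 7 13) = [10, 11, 2, 3, 4, 5, 7, 13, 8, 9, 0, 6, 12, 1]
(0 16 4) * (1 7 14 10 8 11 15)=(0 16 4)(1 7 14 10 8 11 15)=[16, 7, 2, 3, 0, 5, 6, 14, 11, 9, 8, 15, 12, 13, 10, 1, 4]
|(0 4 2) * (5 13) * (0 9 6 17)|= |(0 4 2 9 6 17)(5 13)|= 6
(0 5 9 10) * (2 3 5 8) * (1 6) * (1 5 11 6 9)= (0 8 2 3 11 6 5 1 9 10)= [8, 9, 3, 11, 4, 1, 5, 7, 2, 10, 0, 6]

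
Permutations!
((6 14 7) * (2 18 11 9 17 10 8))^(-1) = (2 8 10 17 9 11 18)(6 7 14) = [0, 1, 8, 3, 4, 5, 7, 14, 10, 11, 17, 18, 12, 13, 6, 15, 16, 9, 2]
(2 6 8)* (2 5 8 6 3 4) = (2 3 4)(5 8) = [0, 1, 3, 4, 2, 8, 6, 7, 5]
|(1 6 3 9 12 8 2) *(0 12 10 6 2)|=|(0 12 8)(1 2)(3 9 10 6)|=12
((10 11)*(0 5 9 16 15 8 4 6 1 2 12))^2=[9, 12, 0, 3, 1, 16, 2, 7, 6, 15, 10, 11, 5, 13, 14, 4, 8]=(0 9 15 4 1 12 5 16 8 6 2)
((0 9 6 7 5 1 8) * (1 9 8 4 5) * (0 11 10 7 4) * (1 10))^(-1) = (0 1 11 8)(4 6 9 5)(7 10) = [1, 11, 2, 3, 6, 4, 9, 10, 0, 5, 7, 8]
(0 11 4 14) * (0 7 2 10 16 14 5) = (0 11 4 5)(2 10 16 14 7) = [11, 1, 10, 3, 5, 0, 6, 2, 8, 9, 16, 4, 12, 13, 7, 15, 14]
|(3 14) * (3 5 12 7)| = 5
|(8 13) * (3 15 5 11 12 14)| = |(3 15 5 11 12 14)(8 13)| = 6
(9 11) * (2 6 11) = (2 6 11 9) = [0, 1, 6, 3, 4, 5, 11, 7, 8, 2, 10, 9]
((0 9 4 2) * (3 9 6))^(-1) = (0 2 4 9 3 6) = [2, 1, 4, 6, 9, 5, 0, 7, 8, 3]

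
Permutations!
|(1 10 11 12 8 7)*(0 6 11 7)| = |(0 6 11 12 8)(1 10 7)| = 15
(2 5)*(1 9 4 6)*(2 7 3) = (1 9 4 6)(2 5 7 3) = [0, 9, 5, 2, 6, 7, 1, 3, 8, 4]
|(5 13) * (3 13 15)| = 4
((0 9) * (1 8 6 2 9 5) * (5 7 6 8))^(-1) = (0 9 2 6 7)(1 5) = [9, 5, 6, 3, 4, 1, 7, 0, 8, 2]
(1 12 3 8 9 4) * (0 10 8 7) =(0 10 8 9 4 1 12 3 7) =[10, 12, 2, 7, 1, 5, 6, 0, 9, 4, 8, 11, 3]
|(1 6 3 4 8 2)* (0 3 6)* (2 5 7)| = 8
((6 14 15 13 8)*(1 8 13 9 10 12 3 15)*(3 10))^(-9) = [0, 14, 2, 3, 4, 5, 8, 7, 1, 9, 12, 11, 10, 13, 6, 15] = (15)(1 14 6 8)(10 12)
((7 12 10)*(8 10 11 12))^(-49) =(7 10 8)(11 12) =[0, 1, 2, 3, 4, 5, 6, 10, 7, 9, 8, 12, 11]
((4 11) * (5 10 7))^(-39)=(4 11)=[0, 1, 2, 3, 11, 5, 6, 7, 8, 9, 10, 4]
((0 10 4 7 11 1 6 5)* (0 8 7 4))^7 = (0 10)(1 6 5 8 7 11) = [10, 6, 2, 3, 4, 8, 5, 11, 7, 9, 0, 1]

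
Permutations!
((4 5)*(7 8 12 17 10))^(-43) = (4 5)(7 12 10 8 17) = [0, 1, 2, 3, 5, 4, 6, 12, 17, 9, 8, 11, 10, 13, 14, 15, 16, 7]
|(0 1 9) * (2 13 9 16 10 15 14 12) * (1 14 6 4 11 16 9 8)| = 24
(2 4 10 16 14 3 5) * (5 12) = [0, 1, 4, 12, 10, 2, 6, 7, 8, 9, 16, 11, 5, 13, 3, 15, 14] = (2 4 10 16 14 3 12 5)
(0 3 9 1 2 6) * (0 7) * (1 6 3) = (0 1 2 3 9 6 7) = [1, 2, 3, 9, 4, 5, 7, 0, 8, 6]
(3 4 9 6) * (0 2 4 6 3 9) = [2, 1, 4, 6, 0, 5, 9, 7, 8, 3] = (0 2 4)(3 6 9)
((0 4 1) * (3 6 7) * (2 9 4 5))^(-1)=(0 1 4 9 2 5)(3 7 6)=[1, 4, 5, 7, 9, 0, 3, 6, 8, 2]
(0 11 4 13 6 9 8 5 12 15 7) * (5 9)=(0 11 4 13 6 5 12 15 7)(8 9)=[11, 1, 2, 3, 13, 12, 5, 0, 9, 8, 10, 4, 15, 6, 14, 7]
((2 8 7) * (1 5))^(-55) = [0, 5, 7, 3, 4, 1, 6, 8, 2] = (1 5)(2 7 8)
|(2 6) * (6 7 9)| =4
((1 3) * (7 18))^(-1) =(1 3)(7 18) =[0, 3, 2, 1, 4, 5, 6, 18, 8, 9, 10, 11, 12, 13, 14, 15, 16, 17, 7]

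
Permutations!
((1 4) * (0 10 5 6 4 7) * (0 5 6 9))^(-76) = (0 1)(4 9)(5 6)(7 10) = [1, 0, 2, 3, 9, 6, 5, 10, 8, 4, 7]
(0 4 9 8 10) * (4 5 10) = [5, 1, 2, 3, 9, 10, 6, 7, 4, 8, 0] = (0 5 10)(4 9 8)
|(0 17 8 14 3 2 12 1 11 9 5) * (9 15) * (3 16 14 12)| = |(0 17 8 12 1 11 15 9 5)(2 3)(14 16)| = 18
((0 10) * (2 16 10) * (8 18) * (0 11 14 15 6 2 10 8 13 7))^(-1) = [7, 1, 6, 3, 4, 5, 15, 13, 16, 9, 0, 10, 12, 18, 11, 14, 2, 17, 8] = (0 7 13 18 8 16 2 6 15 14 11 10)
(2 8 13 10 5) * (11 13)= (2 8 11 13 10 5)= [0, 1, 8, 3, 4, 2, 6, 7, 11, 9, 5, 13, 12, 10]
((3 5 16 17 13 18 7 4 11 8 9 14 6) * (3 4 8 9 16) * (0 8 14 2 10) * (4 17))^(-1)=[10, 1, 9, 5, 16, 3, 14, 18, 0, 11, 2, 4, 12, 17, 7, 15, 8, 6, 13]=(0 10 2 9 11 4 16 8)(3 5)(6 14 7 18 13 17)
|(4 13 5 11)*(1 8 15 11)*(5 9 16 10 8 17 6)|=|(1 17 6 5)(4 13 9 16 10 8 15 11)|=8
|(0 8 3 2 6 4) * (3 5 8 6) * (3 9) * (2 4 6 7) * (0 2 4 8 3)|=15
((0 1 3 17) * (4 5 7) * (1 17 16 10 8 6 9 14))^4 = [0, 8, 2, 6, 5, 7, 3, 4, 1, 16, 14, 11, 12, 13, 10, 15, 9, 17] = (17)(1 8)(3 6)(4 5 7)(9 16)(10 14)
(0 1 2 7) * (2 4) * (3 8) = (0 1 4 2 7)(3 8) = [1, 4, 7, 8, 2, 5, 6, 0, 3]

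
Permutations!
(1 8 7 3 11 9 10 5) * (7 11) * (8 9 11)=[0, 9, 2, 7, 4, 1, 6, 3, 8, 10, 5, 11]=(11)(1 9 10 5)(3 7)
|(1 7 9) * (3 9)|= |(1 7 3 9)|= 4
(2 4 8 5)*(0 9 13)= (0 9 13)(2 4 8 5)= [9, 1, 4, 3, 8, 2, 6, 7, 5, 13, 10, 11, 12, 0]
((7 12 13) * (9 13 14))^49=(7 13 9 14 12)=[0, 1, 2, 3, 4, 5, 6, 13, 8, 14, 10, 11, 7, 9, 12]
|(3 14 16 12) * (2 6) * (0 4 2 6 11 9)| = |(0 4 2 11 9)(3 14 16 12)| = 20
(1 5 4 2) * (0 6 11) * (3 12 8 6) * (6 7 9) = [3, 5, 1, 12, 2, 4, 11, 9, 7, 6, 10, 0, 8] = (0 3 12 8 7 9 6 11)(1 5 4 2)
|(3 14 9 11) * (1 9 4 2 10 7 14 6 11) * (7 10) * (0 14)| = 30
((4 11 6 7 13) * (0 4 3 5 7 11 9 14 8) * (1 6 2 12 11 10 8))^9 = (0 4 9 14 1 6 10 8)(3 5 7 13) = [4, 6, 2, 5, 9, 7, 10, 13, 0, 14, 8, 11, 12, 3, 1]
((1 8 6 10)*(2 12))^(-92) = [0, 1, 2, 3, 4, 5, 6, 7, 8, 9, 10, 11, 12] = (12)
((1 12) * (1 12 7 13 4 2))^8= (1 4 7 2 13)= [0, 4, 13, 3, 7, 5, 6, 2, 8, 9, 10, 11, 12, 1]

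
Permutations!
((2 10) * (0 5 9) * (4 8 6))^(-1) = (0 9 5)(2 10)(4 6 8) = [9, 1, 10, 3, 6, 0, 8, 7, 4, 5, 2]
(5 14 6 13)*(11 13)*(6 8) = (5 14 8 6 11 13) = [0, 1, 2, 3, 4, 14, 11, 7, 6, 9, 10, 13, 12, 5, 8]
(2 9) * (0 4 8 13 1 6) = (0 4 8 13 1 6)(2 9) = [4, 6, 9, 3, 8, 5, 0, 7, 13, 2, 10, 11, 12, 1]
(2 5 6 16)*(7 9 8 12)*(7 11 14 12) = (2 5 6 16)(7 9 8)(11 14 12) = [0, 1, 5, 3, 4, 6, 16, 9, 7, 8, 10, 14, 11, 13, 12, 15, 2]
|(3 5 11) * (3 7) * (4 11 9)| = |(3 5 9 4 11 7)| = 6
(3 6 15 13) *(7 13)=[0, 1, 2, 6, 4, 5, 15, 13, 8, 9, 10, 11, 12, 3, 14, 7]=(3 6 15 7 13)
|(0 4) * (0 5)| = 3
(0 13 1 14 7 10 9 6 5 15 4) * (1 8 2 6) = (0 13 8 2 6 5 15 4)(1 14 7 10 9) = [13, 14, 6, 3, 0, 15, 5, 10, 2, 1, 9, 11, 12, 8, 7, 4]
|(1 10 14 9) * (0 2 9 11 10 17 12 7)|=|(0 2 9 1 17 12 7)(10 14 11)|=21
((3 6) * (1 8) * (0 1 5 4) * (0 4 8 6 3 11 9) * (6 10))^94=(0 11 10)(1 9 6)=[11, 9, 2, 3, 4, 5, 1, 7, 8, 6, 0, 10]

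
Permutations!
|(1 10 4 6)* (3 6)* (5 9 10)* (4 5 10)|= 7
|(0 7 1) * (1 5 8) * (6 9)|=10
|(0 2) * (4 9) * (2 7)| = 6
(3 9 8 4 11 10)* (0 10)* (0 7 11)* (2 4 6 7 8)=(0 10 3 9 2 4)(6 7 11 8)=[10, 1, 4, 9, 0, 5, 7, 11, 6, 2, 3, 8]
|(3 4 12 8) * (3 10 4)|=|(4 12 8 10)|=4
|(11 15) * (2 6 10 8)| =|(2 6 10 8)(11 15)| =4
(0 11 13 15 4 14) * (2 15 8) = [11, 1, 15, 3, 14, 5, 6, 7, 2, 9, 10, 13, 12, 8, 0, 4] = (0 11 13 8 2 15 4 14)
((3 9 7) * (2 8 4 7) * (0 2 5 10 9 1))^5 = (0 3 4 2 1 7 8)(5 9 10) = [3, 7, 1, 4, 2, 9, 6, 8, 0, 10, 5]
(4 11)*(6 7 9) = [0, 1, 2, 3, 11, 5, 7, 9, 8, 6, 10, 4] = (4 11)(6 7 9)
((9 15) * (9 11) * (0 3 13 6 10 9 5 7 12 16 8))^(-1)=(0 8 16 12 7 5 11 15 9 10 6 13 3)=[8, 1, 2, 0, 4, 11, 13, 5, 16, 10, 6, 15, 7, 3, 14, 9, 12]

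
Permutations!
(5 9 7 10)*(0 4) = (0 4)(5 9 7 10) = [4, 1, 2, 3, 0, 9, 6, 10, 8, 7, 5]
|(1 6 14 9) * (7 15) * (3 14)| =10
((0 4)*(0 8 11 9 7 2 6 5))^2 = [8, 1, 5, 3, 11, 4, 0, 6, 9, 2, 10, 7] = (0 8 9 2 5 4 11 7 6)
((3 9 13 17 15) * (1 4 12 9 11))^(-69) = (1 9 15)(3 4 13)(11 12 17) = [0, 9, 2, 4, 13, 5, 6, 7, 8, 15, 10, 12, 17, 3, 14, 1, 16, 11]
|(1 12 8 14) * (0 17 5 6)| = |(0 17 5 6)(1 12 8 14)| = 4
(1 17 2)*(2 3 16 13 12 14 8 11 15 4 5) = (1 17 3 16 13 12 14 8 11 15 4 5 2) = [0, 17, 1, 16, 5, 2, 6, 7, 11, 9, 10, 15, 14, 12, 8, 4, 13, 3]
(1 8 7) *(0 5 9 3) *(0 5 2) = (0 2)(1 8 7)(3 5 9) = [2, 8, 0, 5, 4, 9, 6, 1, 7, 3]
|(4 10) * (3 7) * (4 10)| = 2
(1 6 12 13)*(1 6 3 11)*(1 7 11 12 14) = (1 3 12 13 6 14)(7 11) = [0, 3, 2, 12, 4, 5, 14, 11, 8, 9, 10, 7, 13, 6, 1]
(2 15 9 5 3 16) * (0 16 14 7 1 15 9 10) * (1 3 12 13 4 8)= (0 16 2 9 5 12 13 4 8 1 15 10)(3 14 7)= [16, 15, 9, 14, 8, 12, 6, 3, 1, 5, 0, 11, 13, 4, 7, 10, 2]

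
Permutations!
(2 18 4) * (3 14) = (2 18 4)(3 14) = [0, 1, 18, 14, 2, 5, 6, 7, 8, 9, 10, 11, 12, 13, 3, 15, 16, 17, 4]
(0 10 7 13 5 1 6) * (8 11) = (0 10 7 13 5 1 6)(8 11) = [10, 6, 2, 3, 4, 1, 0, 13, 11, 9, 7, 8, 12, 5]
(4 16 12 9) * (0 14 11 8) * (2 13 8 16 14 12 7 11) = (0 12 9 4 14 2 13 8)(7 11 16) = [12, 1, 13, 3, 14, 5, 6, 11, 0, 4, 10, 16, 9, 8, 2, 15, 7]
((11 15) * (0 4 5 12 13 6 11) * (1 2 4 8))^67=(0 8 1 2 4 5 12 13 6 11 15)=[8, 2, 4, 3, 5, 12, 11, 7, 1, 9, 10, 15, 13, 6, 14, 0]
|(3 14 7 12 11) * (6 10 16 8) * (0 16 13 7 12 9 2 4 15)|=44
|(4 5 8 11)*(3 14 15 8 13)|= 8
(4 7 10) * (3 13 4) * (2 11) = (2 11)(3 13 4 7 10) = [0, 1, 11, 13, 7, 5, 6, 10, 8, 9, 3, 2, 12, 4]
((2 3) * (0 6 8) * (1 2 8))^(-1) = (0 8 3 2 1 6) = [8, 6, 1, 2, 4, 5, 0, 7, 3]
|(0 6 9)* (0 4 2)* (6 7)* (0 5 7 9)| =7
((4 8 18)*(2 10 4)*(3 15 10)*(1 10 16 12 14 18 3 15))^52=(1 4 3 10 8)(2 14 16)(12 15 18)=[0, 4, 14, 10, 3, 5, 6, 7, 1, 9, 8, 11, 15, 13, 16, 18, 2, 17, 12]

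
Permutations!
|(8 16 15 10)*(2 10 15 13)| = |(2 10 8 16 13)| = 5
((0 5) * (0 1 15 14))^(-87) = [15, 0, 2, 3, 4, 14, 6, 7, 8, 9, 10, 11, 12, 13, 1, 5] = (0 15 5 14 1)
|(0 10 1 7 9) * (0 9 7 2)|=4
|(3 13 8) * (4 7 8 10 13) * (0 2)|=4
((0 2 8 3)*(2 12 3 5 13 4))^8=(0 3 12)(2 13 8 4 5)=[3, 1, 13, 12, 5, 2, 6, 7, 4, 9, 10, 11, 0, 8]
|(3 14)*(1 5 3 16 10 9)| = |(1 5 3 14 16 10 9)| = 7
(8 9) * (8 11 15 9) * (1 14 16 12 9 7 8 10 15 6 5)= [0, 14, 2, 3, 4, 1, 5, 8, 10, 11, 15, 6, 9, 13, 16, 7, 12]= (1 14 16 12 9 11 6 5)(7 8 10 15)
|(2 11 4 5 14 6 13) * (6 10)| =|(2 11 4 5 14 10 6 13)| =8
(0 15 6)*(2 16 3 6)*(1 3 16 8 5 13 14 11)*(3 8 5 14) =[15, 8, 5, 6, 4, 13, 0, 7, 14, 9, 10, 1, 12, 3, 11, 2, 16] =(16)(0 15 2 5 13 3 6)(1 8 14 11)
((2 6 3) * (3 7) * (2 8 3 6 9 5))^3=(9)(3 8)(6 7)=[0, 1, 2, 8, 4, 5, 7, 6, 3, 9]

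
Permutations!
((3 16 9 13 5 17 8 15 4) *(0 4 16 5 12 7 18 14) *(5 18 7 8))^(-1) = (0 14 18 3 4)(5 17)(8 12 13 9 16 15) = [14, 1, 2, 4, 0, 17, 6, 7, 12, 16, 10, 11, 13, 9, 18, 8, 15, 5, 3]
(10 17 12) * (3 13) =(3 13)(10 17 12) =[0, 1, 2, 13, 4, 5, 6, 7, 8, 9, 17, 11, 10, 3, 14, 15, 16, 12]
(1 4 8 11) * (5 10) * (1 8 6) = (1 4 6)(5 10)(8 11) = [0, 4, 2, 3, 6, 10, 1, 7, 11, 9, 5, 8]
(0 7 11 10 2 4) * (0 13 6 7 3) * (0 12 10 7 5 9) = [3, 1, 4, 12, 13, 9, 5, 11, 8, 0, 2, 7, 10, 6] = (0 3 12 10 2 4 13 6 5 9)(7 11)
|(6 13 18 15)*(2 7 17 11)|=|(2 7 17 11)(6 13 18 15)|=4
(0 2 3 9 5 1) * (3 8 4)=(0 2 8 4 3 9 5 1)=[2, 0, 8, 9, 3, 1, 6, 7, 4, 5]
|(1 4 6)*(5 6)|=4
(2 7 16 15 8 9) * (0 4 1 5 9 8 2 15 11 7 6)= (0 4 1 5 9 15 2 6)(7 16 11)= [4, 5, 6, 3, 1, 9, 0, 16, 8, 15, 10, 7, 12, 13, 14, 2, 11]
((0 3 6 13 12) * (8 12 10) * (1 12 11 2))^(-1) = (0 12 1 2 11 8 10 13 6 3) = [12, 2, 11, 0, 4, 5, 3, 7, 10, 9, 13, 8, 1, 6]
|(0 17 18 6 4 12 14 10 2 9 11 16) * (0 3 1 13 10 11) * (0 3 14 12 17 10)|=|(0 10 2 9 3 1 13)(4 17 18 6)(11 16 14)|=84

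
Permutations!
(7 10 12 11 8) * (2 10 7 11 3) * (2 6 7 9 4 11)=(2 10 12 3 6 7 9 4 11 8)=[0, 1, 10, 6, 11, 5, 7, 9, 2, 4, 12, 8, 3]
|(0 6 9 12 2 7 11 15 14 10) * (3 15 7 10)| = |(0 6 9 12 2 10)(3 15 14)(7 11)| = 6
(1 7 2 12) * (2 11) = (1 7 11 2 12) = [0, 7, 12, 3, 4, 5, 6, 11, 8, 9, 10, 2, 1]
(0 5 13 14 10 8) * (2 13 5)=(0 2 13 14 10 8)=[2, 1, 13, 3, 4, 5, 6, 7, 0, 9, 8, 11, 12, 14, 10]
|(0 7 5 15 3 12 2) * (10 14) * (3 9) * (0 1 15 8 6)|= 30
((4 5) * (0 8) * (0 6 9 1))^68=(0 9 8 1 6)=[9, 6, 2, 3, 4, 5, 0, 7, 1, 8]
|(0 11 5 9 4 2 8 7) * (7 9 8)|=|(0 11 5 8 9 4 2 7)|=8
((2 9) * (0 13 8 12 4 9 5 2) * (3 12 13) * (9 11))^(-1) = [9, 1, 5, 0, 12, 2, 6, 7, 13, 11, 10, 4, 3, 8] = (0 9 11 4 12 3)(2 5)(8 13)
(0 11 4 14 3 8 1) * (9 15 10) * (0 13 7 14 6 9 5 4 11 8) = [8, 13, 2, 0, 6, 4, 9, 14, 1, 15, 5, 11, 12, 7, 3, 10] = (0 8 1 13 7 14 3)(4 6 9 15 10 5)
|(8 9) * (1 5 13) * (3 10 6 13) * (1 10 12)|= |(1 5 3 12)(6 13 10)(8 9)|= 12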